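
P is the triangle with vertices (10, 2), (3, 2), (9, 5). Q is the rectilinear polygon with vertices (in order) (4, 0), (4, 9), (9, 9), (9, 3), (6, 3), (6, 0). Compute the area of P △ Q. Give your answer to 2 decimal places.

|P| = 10.5, |Q| = 36, |P∩Q| = 5.75.
|P △ Q| = |P| + |Q| − 2·|P∩Q| = 10.5 + 36 − 11.5 = 35.00.

35.00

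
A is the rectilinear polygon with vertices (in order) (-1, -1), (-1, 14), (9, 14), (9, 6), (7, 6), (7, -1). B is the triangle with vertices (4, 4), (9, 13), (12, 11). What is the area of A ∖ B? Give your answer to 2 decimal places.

124.44

|A| = 136, |A∩B| = 11.5625.
|A ∖ B| = |A| − |A∩B| = 136 − 11.5625 = 124.44.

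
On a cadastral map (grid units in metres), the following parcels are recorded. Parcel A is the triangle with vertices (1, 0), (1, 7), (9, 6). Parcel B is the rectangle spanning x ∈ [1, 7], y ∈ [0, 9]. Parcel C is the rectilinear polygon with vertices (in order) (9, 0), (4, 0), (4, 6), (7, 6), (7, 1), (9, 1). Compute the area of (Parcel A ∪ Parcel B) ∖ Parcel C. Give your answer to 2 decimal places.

|Parcel A ∪ Parcel B| = 55.75.
|(Parcel A ∪ Parcel B) ∩ Parcel C| = 18.
|(Parcel A ∪ Parcel B) ∖ Parcel C| = 55.75 − 18 = 37.75.

37.75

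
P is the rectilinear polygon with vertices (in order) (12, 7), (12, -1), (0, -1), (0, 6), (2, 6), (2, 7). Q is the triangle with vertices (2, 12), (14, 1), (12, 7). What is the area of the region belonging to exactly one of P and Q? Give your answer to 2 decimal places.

|P| = 94, |Q| = 25, |P∩Q| = 9.4697.
|P △ Q| = |P| + |Q| − 2·|P∩Q| = 94 + 25 − 18.9394 = 100.06.

100.06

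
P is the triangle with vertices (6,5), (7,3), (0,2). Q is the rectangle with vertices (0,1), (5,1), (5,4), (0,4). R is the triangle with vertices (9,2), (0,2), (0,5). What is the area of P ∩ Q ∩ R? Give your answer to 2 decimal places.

3.65

The intersection is the polygon with vertices (3.6,3.8), (5,3.333), (5,2.714), (0,2).
By the shoelace formula its area is 3.65.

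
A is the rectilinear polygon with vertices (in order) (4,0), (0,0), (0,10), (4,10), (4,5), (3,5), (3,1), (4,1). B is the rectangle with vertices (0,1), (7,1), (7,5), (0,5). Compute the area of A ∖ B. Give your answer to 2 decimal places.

24.00

|A| = 36, |A∩B| = 12.
|A ∖ B| = |A| − |A∩B| = 36 − 12 = 24.00.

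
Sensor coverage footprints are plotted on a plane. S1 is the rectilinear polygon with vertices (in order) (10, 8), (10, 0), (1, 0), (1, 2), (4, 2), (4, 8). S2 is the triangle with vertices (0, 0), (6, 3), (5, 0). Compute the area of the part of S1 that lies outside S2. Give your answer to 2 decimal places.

|S1| = 54, |S1∩S2| = 7.25.
|S1 ∖ S2| = |S1| − |S1∩S2| = 54 − 7.25 = 46.75.

46.75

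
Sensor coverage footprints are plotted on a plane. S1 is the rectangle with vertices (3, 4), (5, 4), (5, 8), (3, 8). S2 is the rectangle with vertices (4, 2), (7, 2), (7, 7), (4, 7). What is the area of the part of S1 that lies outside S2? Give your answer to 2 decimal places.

5.00

|S1∩S2|: x∈[4,5], y∈[4,7] → 1·3 = 3.
|S1| = 8.
|S1 ∖ S2| = |S1| − |S1∩S2| = 8 − 3 = 5.00.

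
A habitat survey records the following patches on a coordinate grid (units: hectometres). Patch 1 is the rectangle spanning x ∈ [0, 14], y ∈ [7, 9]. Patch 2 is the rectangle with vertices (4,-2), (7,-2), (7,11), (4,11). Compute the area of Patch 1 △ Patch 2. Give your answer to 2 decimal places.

|Patch 1∩Patch 2|: x∈[4,7], y∈[7,9] → 3·2 = 6.
|Patch 1 △ Patch 2| = |Patch 1| + |Patch 2| − 2·|Patch 1∩Patch 2| = 28 + 39 − 12 = 55.00.

55.00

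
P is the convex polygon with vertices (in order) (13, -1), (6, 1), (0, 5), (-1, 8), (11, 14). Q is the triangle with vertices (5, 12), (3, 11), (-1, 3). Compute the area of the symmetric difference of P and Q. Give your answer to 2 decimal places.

118.78

|P| = 120.5, |Q| = 6, |P∩Q| = 3.859.
|P △ Q| = |P| + |Q| − 2·|P∩Q| = 120.5 + 6 − 7.7179 = 118.78.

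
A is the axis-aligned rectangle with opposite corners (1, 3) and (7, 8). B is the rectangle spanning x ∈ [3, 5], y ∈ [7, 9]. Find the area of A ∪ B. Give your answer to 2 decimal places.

By inclusion–exclusion:
Individual areas: |A| = 30, |B| = 4.
|A∩B|: x∈[3,5], y∈[7,8] → 2·1 = 2.
|A ∪ B| = 34 − 2 = 32.00.

32.00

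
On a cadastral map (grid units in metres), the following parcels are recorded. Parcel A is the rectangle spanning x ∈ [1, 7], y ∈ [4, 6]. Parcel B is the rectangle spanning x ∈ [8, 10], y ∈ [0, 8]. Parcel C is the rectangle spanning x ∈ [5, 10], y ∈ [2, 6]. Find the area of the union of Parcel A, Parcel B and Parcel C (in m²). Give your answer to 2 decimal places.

36.00

By inclusion–exclusion:
Individual areas: |Parcel A| = 12, |Parcel B| = 16, |Parcel C| = 20.
|Parcel A∩Parcel B| = 0 (no overlap).
|Parcel A∩Parcel C|: x∈[5,7], y∈[4,6] → 2·2 = 4.
|Parcel B∩Parcel C|: x∈[8,10], y∈[2,6] → 2·4 = 8.
|Parcel A∩Parcel B∩Parcel C| = 0.
|Parcel A ∪ Parcel B ∪ Parcel C| = 48 − 12 + 0 = 36.00.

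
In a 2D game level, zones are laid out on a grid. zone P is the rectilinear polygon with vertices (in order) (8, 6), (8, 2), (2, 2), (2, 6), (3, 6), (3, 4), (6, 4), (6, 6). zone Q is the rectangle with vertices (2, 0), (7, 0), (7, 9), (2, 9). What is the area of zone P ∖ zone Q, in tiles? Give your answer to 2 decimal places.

|zone P| = 18, |zone P∩zone Q| = 14.
|zone P ∖ zone Q| = |zone P| − |zone P∩zone Q| = 18 − 14 = 4.00.

4.00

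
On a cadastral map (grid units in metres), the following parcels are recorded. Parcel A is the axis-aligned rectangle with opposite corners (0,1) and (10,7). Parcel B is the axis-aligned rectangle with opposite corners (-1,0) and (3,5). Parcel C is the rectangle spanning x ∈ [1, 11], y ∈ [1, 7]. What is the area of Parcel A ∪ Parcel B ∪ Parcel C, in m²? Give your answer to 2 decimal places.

By inclusion–exclusion:
Individual areas: |Parcel A| = 60, |Parcel B| = 20, |Parcel C| = 60.
|Parcel A∩Parcel B|: x∈[0,3], y∈[1,5] → 3·4 = 12.
|Parcel A∩Parcel C|: x∈[1,10], y∈[1,7] → 9·6 = 54.
|Parcel B∩Parcel C|: x∈[1,3], y∈[1,5] → 2·4 = 8.
|Parcel A∩Parcel B∩Parcel C| = 8.
|Parcel A ∪ Parcel B ∪ Parcel C| = 140 − 74 + 8 = 74.00.

74.00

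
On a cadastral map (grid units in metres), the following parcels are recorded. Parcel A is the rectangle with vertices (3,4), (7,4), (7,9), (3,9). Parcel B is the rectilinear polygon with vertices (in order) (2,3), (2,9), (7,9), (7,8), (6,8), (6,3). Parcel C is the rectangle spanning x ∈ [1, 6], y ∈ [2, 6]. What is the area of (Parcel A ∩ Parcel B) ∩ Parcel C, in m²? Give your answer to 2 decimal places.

6.00

The region (Parcel A ∩ Parcel B) ∩ Parcel C is the polygon with vertices (6,4), (3,4), (3,6), (6,6).
By the shoelace formula its area is 6.00.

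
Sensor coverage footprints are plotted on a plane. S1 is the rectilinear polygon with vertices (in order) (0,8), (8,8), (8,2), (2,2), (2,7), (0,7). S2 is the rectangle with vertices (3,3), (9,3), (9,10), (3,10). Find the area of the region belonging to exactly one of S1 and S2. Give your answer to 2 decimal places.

30.00

|S1| = 38, |S2| = 42, |S1∩S2| = 25.
|S1 △ S2| = |S1| + |S2| − 2·|S1∩S2| = 38 + 42 − 50 = 30.00.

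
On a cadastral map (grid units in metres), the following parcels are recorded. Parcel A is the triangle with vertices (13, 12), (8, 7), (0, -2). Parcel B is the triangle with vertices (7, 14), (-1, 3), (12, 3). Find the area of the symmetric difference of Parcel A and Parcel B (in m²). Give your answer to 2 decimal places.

|Parcel A| = 2.5, |Parcel B| = 71.5, |Parcel A∩Parcel B| = 1.5439.
|Parcel A △ Parcel B| = |Parcel A| + |Parcel B| − 2·|Parcel A∩Parcel B| = 2.5 + 71.5 − 3.0877 = 70.91.

70.91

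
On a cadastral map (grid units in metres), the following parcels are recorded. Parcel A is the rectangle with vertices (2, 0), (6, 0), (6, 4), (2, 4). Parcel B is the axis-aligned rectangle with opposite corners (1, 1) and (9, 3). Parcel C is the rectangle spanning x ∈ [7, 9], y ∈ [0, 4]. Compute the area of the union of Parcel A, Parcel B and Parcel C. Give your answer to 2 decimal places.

By inclusion–exclusion:
Individual areas: |Parcel A| = 16, |Parcel B| = 16, |Parcel C| = 8.
|Parcel A∩Parcel B|: x∈[2,6], y∈[1,3] → 4·2 = 8.
|Parcel A∩Parcel C| = 0 (no overlap).
|Parcel B∩Parcel C|: x∈[7,9], y∈[1,3] → 2·2 = 4.
|Parcel A∩Parcel B∩Parcel C| = 0.
|Parcel A ∪ Parcel B ∪ Parcel C| = 40 − 12 + 0 = 28.00.

28.00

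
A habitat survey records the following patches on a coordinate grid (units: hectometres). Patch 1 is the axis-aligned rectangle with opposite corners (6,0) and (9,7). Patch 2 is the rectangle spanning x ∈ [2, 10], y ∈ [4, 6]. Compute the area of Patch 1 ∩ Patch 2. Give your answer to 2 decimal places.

|Patch 1∩Patch 2|: x∈[6,9], y∈[4,6] → 3·2 = 6.

6.00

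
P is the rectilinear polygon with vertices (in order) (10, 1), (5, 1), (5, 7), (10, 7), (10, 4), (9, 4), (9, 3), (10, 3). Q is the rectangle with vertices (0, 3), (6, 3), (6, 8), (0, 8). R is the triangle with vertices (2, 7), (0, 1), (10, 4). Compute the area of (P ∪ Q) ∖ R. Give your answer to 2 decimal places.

|P ∪ Q| = 55.
|(P ∪ Q) ∩ R| = 21.2667.
|(P ∪ Q) ∖ R| = 55 − 21.2667 = 33.73.

33.73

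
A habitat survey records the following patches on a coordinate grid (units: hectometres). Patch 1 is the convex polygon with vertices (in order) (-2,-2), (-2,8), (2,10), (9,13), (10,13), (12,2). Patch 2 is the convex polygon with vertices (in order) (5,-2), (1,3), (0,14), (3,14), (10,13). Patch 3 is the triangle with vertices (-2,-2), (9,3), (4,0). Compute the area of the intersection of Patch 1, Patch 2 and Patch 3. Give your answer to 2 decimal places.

1.70

The intersection is the polygon with vertices (6.083,1.25), (4,0), (3.526,-0.158), (3.133,0.333), (6.25,1.75).
By the shoelace formula its area is 1.70.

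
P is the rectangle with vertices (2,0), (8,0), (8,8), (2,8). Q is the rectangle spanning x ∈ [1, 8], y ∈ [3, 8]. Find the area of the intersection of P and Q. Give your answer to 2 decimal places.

30.00

|P∩Q|: x∈[2,8], y∈[3,8] → 6·5 = 30.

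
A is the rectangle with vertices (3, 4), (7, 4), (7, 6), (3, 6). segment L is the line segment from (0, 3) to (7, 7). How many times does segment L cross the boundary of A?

The segment meets the boundary at (5.25,6), (3,4.714).

2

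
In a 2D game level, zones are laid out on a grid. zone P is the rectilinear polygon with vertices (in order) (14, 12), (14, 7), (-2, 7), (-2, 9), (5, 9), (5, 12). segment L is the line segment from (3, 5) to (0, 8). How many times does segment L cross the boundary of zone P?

The segment meets the boundary at (1,7).

1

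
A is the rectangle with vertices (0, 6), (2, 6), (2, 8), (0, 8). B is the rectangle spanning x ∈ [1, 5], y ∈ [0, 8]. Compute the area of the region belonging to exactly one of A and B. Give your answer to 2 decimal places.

32.00

|A∩B|: x∈[1,2], y∈[6,8] → 1·2 = 2.
|A △ B| = |A| + |B| − 2·|A∩B| = 4 + 32 − 4 = 32.00.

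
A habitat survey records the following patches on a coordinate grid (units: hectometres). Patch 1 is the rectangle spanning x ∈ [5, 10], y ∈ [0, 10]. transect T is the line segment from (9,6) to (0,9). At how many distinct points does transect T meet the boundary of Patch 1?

1

The segment meets the boundary at (5,7.333).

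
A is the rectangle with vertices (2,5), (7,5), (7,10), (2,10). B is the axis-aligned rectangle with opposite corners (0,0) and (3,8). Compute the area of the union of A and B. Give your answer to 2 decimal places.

46.00

By inclusion–exclusion:
Individual areas: |A| = 25, |B| = 24.
|A∩B|: x∈[2,3], y∈[5,8] → 1·3 = 3.
|A ∪ B| = 49 − 3 = 46.00.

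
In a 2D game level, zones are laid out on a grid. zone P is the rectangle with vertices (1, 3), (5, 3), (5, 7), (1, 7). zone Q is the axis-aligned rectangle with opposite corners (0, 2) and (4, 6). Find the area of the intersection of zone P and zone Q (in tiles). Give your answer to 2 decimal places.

9.00

|zone P∩zone Q|: x∈[1,4], y∈[3,6] → 3·3 = 9.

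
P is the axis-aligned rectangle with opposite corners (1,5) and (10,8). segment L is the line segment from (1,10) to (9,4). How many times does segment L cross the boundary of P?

The segment meets the boundary at (7.667,5), (3.667,8).

2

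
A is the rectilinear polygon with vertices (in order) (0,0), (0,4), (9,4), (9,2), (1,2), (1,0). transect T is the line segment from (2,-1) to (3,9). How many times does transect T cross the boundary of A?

The segment meets the boundary at (2.5,4), (2.3,2).

2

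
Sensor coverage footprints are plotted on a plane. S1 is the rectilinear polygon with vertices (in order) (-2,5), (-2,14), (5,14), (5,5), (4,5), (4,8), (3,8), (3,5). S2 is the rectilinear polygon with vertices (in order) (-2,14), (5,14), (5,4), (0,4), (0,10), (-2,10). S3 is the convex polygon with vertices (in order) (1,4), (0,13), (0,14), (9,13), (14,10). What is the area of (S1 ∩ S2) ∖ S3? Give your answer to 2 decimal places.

13.56

|S1 ∩ S2| = 50.
|(S1 ∩ S2) ∩ S3| = 36.4402.
|(S1 ∩ S2) ∖ S3| = 50 − 36.4402 = 13.56.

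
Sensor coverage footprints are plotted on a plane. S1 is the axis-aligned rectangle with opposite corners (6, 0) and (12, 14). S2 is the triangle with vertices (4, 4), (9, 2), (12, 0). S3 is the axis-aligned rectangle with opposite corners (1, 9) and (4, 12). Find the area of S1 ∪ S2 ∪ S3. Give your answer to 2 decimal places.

By inclusion–exclusion:
Individual areas: |S1| = 84, |S2| = 2, |S3| = 9.
|S1∩S2| = 1.8.
|S1∩S3| = 0 (no overlap).
|S2∩S3| = 0.
|S1∩S2∩S3| = 0.
|S1 ∪ S2 ∪ S3| = 95 − 1.8 + 0 = 93.20.

93.20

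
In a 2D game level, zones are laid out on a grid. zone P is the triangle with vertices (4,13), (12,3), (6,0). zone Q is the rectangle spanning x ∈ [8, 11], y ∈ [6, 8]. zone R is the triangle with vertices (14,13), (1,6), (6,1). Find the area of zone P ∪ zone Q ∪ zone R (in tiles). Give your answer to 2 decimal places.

By inclusion–exclusion:
Individual areas: |zone P| = 42, |zone Q| = 6, |zone R| = 50.
|zone P∩zone Q| = 1.6.
|zone P∩zone R| = 20.772.
|zone Q∩zone R| = 4.
|zone P∩zone Q∩zone R| = 1.5758.
|zone P ∪ zone Q ∪ zone R| = 98 − 26.372 + 1.5758 = 73.20.

73.20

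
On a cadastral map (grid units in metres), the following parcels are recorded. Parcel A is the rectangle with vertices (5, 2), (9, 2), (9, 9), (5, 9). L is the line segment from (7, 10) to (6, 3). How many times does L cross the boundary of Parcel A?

1

The segment meets the boundary at (6.857,9).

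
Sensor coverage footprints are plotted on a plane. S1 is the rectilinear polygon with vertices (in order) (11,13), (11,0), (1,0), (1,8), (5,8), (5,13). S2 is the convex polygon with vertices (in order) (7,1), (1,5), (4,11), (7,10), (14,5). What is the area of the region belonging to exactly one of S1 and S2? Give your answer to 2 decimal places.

62.74

|S1| = 110, |S2| = 69, |S1∩S2| = 58.131.
|S1 △ S2| = |S1| + |S2| − 2·|S1∩S2| = 110 + 69 − 116.2619 = 62.74.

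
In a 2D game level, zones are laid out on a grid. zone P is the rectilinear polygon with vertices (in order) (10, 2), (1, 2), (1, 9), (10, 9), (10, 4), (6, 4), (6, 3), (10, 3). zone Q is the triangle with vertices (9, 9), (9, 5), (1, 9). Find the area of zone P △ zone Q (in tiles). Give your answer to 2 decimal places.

43.00

|zone P| = 59, |zone Q| = 16, |zone P∩zone Q| = 16.
|zone P △ zone Q| = |zone P| + |zone Q| − 2·|zone P∩zone Q| = 59 + 16 − 32 = 43.00.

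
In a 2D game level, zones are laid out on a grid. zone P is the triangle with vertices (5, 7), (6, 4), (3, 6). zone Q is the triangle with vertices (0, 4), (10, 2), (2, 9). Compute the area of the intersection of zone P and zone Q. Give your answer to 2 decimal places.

The intersection is the polygon with vertices (6,4), (3,6), (4.545,6.773), (5.294,6.118).
By the shoelace formula its area is 3.27.

3.27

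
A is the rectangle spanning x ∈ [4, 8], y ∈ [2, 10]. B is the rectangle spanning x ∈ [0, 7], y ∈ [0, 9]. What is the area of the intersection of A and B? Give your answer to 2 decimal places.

|A∩B|: x∈[4,7], y∈[2,9] → 3·7 = 21.

21.00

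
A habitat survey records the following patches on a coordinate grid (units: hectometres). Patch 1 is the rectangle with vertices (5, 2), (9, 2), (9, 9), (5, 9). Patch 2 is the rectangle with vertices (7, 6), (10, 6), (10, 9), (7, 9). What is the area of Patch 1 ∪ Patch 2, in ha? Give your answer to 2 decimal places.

31.00

By inclusion–exclusion:
Individual areas: |Patch 1| = 28, |Patch 2| = 9.
|Patch 1∩Patch 2|: x∈[7,9], y∈[6,9] → 2·3 = 6.
|Patch 1 ∪ Patch 2| = 37 − 6 = 31.00.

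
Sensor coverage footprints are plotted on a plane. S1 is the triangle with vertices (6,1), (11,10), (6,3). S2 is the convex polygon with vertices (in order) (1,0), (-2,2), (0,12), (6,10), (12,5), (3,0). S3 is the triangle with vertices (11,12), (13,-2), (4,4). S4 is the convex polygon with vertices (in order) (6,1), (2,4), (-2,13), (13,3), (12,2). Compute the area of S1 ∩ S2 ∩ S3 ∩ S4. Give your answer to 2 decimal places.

3.18

The intersection is the polygon with vertices (8.258,6.161), (8.703,5.865), (6.676,2.216), (6,2.667), (6,3).
By the shoelace formula its area is 3.18.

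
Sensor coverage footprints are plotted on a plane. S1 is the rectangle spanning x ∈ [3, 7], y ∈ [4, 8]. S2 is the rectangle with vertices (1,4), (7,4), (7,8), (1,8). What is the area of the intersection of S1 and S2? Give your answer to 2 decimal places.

16.00

|S1∩S2|: x∈[3,7], y∈[4,8] → 4·4 = 16.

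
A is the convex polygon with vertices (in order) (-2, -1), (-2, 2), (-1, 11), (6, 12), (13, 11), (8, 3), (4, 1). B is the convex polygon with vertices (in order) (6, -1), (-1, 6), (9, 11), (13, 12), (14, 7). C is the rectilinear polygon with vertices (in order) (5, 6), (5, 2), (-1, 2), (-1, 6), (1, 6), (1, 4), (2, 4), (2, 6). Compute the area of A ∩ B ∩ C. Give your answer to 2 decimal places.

14.00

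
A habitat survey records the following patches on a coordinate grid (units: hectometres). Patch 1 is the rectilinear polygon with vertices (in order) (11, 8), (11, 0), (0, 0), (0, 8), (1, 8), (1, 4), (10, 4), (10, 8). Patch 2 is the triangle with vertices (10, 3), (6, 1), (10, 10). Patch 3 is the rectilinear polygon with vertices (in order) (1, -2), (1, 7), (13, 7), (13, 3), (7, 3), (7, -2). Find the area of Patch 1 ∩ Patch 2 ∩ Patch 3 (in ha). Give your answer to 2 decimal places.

3.75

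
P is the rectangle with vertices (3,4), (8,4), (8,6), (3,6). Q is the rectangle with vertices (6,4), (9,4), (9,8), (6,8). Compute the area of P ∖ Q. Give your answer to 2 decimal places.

6.00

|P∩Q|: x∈[6,8], y∈[4,6] → 2·2 = 4.
|P| = 10.
|P ∖ Q| = |P| − |P∩Q| = 10 − 4 = 6.00.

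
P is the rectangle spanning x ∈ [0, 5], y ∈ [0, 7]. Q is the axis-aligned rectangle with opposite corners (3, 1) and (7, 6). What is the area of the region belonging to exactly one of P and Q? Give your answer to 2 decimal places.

35.00

|P∩Q|: x∈[3,5], y∈[1,6] → 2·5 = 10.
|P △ Q| = |P| + |Q| − 2·|P∩Q| = 35 + 20 − 20 = 35.00.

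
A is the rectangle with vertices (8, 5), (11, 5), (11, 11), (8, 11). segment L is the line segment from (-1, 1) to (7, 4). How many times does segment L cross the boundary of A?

The segment lies entirely outside A and never meets its boundary.

0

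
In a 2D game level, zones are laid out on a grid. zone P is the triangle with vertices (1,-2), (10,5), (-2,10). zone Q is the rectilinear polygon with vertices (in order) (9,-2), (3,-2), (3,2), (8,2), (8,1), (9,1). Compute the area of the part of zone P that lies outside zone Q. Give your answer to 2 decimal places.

60.66

|zone P| = 64.5, |zone P∩zone Q| = 3.8413.
|zone P ∖ zone Q| = |zone P| − |zone P∩zone Q| = 64.5 − 3.8413 = 60.66.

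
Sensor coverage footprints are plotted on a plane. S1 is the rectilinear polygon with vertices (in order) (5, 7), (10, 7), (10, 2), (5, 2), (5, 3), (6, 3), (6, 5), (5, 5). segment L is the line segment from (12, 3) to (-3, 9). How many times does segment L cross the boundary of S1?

The segment meets the boundary at (5,5.8), (10,3.8).

2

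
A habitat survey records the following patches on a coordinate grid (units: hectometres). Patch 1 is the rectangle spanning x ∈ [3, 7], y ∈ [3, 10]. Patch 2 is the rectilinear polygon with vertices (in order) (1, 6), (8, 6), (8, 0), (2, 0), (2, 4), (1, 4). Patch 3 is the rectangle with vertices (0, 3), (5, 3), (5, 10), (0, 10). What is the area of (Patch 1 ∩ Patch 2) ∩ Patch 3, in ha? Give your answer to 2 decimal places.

6.00

The region (Patch 1 ∩ Patch 2) ∩ Patch 3 is the polygon with vertices (3,3), (3,6), (5,6), (5,3).
By the shoelace formula its area is 6.00.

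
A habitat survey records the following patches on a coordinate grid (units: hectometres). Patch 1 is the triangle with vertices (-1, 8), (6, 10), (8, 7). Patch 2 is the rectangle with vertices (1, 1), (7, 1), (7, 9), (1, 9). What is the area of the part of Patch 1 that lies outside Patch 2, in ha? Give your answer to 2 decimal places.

|Patch 1| = 12.5, |Patch 1∩Patch 2| = 8.9286.
|Patch 1 ∖ Patch 2| = |Patch 1| − |Patch 1∩Patch 2| = 12.5 − 8.9286 = 3.57.

3.57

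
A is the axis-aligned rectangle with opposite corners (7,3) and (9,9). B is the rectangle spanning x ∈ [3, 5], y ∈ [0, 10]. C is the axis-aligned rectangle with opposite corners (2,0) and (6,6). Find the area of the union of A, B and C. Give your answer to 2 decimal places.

By inclusion–exclusion:
Individual areas: |A| = 12, |B| = 20, |C| = 24.
|A∩B| = 0 (no overlap).
|A∩C| = 0 (no overlap).
|B∩C|: x∈[3,5], y∈[0,6] → 2·6 = 12.
|A∩B∩C| = 0.
|A ∪ B ∪ C| = 56 − 12 + 0 = 44.00.

44.00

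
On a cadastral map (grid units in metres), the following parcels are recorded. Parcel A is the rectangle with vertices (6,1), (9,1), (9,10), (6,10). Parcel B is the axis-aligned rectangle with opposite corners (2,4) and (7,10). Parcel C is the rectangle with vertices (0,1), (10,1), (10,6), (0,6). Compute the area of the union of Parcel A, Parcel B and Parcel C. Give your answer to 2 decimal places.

By inclusion–exclusion:
Individual areas: |Parcel A| = 27, |Parcel B| = 30, |Parcel C| = 50.
|Parcel A∩Parcel B|: x∈[6,7], y∈[4,10] → 1·6 = 6.
|Parcel A∩Parcel C|: x∈[6,9], y∈[1,6] → 3·5 = 15.
|Parcel B∩Parcel C|: x∈[2,7], y∈[4,6] → 5·2 = 10.
|Parcel A∩Parcel B∩Parcel C| = 2.
|Parcel A ∪ Parcel B ∪ Parcel C| = 107 − 31 + 2 = 78.00.

78.00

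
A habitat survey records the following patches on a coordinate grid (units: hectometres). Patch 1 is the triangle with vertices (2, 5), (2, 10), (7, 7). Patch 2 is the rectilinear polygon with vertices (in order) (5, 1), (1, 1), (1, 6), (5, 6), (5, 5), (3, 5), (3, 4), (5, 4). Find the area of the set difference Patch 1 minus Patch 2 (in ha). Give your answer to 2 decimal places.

11.25

|Patch 1| = 12.5, |Patch 1∩Patch 2| = 1.25.
|Patch 1 ∖ Patch 2| = |Patch 1| − |Patch 1∩Patch 2| = 12.5 − 1.25 = 11.25.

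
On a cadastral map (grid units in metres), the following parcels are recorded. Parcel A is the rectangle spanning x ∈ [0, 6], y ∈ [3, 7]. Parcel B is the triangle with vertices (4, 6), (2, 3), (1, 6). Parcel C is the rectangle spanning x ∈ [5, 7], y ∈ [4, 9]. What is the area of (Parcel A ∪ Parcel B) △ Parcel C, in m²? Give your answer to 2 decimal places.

|Parcel A ∪ Parcel B| = 24.
|(Parcel A ∪ Parcel B) ∩ Parcel C| = 3.
|(Parcel A ∪ Parcel B) △ Parcel C| = 24 + 10 − 6 = 28.00.

28.00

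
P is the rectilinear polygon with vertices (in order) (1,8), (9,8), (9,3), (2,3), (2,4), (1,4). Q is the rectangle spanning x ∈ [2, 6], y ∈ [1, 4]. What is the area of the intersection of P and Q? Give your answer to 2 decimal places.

4.00

The intersection is the polygon with vertices (2,3), (2,4), (6,4), (6,3).
By the shoelace formula its area is 4.00.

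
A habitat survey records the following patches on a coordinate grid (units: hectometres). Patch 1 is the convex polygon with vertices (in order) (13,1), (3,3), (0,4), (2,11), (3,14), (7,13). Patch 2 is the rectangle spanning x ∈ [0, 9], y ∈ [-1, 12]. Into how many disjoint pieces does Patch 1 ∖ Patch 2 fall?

Patch 1 ∖ Patch 2 splits into 2 disjoint pieces (area 14.4, area 6.9167).

2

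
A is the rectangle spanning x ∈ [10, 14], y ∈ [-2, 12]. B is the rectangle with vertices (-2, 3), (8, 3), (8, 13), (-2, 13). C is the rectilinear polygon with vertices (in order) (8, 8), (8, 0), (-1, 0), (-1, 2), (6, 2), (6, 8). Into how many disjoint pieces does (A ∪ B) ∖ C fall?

(A ∪ B) ∖ C splits into 2 disjoint pieces (area 56, area 90).

2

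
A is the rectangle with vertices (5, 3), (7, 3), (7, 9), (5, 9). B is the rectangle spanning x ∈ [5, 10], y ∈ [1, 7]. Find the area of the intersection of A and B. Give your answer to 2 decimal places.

|A∩B|: x∈[5,7], y∈[3,7] → 2·4 = 8.

8.00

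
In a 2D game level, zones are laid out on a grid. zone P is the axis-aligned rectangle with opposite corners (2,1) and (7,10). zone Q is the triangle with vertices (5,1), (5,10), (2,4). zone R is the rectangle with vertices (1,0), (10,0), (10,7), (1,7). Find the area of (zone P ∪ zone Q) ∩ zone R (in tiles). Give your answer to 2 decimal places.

The region (zone P ∪ zone Q) ∩ zone R is the polygon with vertices (7,1), (5,1), (2,1), (2,4), (2,7), (7,7).
By the shoelace formula its area is 30.00.

30.00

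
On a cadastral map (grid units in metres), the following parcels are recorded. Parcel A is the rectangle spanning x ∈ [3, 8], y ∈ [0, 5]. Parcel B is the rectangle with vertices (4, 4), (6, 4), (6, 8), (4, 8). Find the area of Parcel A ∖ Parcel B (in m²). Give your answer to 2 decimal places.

23.00

|Parcel A∩Parcel B|: x∈[4,6], y∈[4,5] → 2·1 = 2.
|Parcel A| = 25.
|Parcel A ∖ Parcel B| = |Parcel A| − |Parcel A∩Parcel B| = 25 − 2 = 23.00.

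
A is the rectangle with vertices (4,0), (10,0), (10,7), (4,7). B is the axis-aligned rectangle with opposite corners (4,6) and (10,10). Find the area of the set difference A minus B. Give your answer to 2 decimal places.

|A∩B|: x∈[4,10], y∈[6,7] → 6·1 = 6.
|A| = 42.
|A ∖ B| = |A| − |A∩B| = 42 − 6 = 36.00.

36.00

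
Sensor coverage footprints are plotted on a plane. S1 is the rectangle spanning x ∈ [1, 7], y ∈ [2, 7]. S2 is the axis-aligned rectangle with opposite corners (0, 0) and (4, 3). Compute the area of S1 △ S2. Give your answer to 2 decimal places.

|S1∩S2|: x∈[1,4], y∈[2,3] → 3·1 = 3.
|S1 △ S2| = |S1| + |S2| − 2·|S1∩S2| = 30 + 12 − 6 = 36.00.

36.00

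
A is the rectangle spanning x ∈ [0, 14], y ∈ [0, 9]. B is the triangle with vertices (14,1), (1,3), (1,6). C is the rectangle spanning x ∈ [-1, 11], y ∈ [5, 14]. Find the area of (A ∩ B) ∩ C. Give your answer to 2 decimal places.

1.30

The region (A ∩ B) ∩ C is the polygon with vertices (1,6), (3.6,5), (1,5).
By the shoelace formula its area is 1.30.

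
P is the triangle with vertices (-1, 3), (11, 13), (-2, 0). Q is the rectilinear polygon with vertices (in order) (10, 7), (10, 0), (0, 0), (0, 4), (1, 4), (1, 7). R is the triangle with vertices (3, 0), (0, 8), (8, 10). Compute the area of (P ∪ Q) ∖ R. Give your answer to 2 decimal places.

50.23

|P ∪ Q| = 73.7833.
|(P ∪ Q) ∩ R| = 23.5524.
|(P ∪ Q) ∖ R| = 73.7833 − 23.5524 = 50.23.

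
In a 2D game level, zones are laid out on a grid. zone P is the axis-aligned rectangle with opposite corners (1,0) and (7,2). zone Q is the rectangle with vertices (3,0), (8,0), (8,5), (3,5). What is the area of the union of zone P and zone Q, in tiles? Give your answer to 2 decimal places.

29.00

By inclusion–exclusion:
Individual areas: |zone P| = 12, |zone Q| = 25.
|zone P∩zone Q|: x∈[3,7], y∈[0,2] → 4·2 = 8.
|zone P ∪ zone Q| = 37 − 8 = 29.00.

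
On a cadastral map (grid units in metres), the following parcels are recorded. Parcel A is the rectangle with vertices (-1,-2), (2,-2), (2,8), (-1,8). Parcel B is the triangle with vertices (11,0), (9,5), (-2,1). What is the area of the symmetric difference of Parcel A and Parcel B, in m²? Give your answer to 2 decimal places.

54.89

|Parcel A| = 30, |Parcel B| = 31.5, |Parcel A∩Parcel B| = 3.3042.
|Parcel A △ Parcel B| = |Parcel A| + |Parcel B| − 2·|Parcel A∩Parcel B| = 30 + 31.5 − 6.6084 = 54.89.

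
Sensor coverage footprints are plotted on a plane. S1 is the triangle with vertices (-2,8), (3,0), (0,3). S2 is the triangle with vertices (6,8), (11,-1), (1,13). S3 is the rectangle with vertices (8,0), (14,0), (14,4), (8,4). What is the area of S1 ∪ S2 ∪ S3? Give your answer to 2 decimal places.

By inclusion–exclusion:
Individual areas: |S1| = 4.5, |S2| = 10, |S3| = 24.
|S1∩S2| = 0.
|S1∩S3| = 0.
|S2∩S3| = 1.6762.
|S1∩S2∩S3| = 0.
|S1 ∪ S2 ∪ S3| = 38.5 − 1.6762 + 0 = 36.82.

36.82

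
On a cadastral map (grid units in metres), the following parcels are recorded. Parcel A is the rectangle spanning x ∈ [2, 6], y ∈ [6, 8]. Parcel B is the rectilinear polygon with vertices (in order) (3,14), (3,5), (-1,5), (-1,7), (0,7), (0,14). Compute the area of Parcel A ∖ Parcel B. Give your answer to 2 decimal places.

6.00

|Parcel A| = 8, |Parcel A∩Parcel B| = 2.
|Parcel A ∖ Parcel B| = |Parcel A| − |Parcel A∩Parcel B| = 8 − 2 = 6.00.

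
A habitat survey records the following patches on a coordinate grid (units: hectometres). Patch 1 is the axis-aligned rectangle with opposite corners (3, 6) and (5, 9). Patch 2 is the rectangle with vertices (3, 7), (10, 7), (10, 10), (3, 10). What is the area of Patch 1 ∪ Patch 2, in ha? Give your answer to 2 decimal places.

By inclusion–exclusion:
Individual areas: |Patch 1| = 6, |Patch 2| = 21.
|Patch 1∩Patch 2|: x∈[3,5], y∈[7,9] → 2·2 = 4.
|Patch 1 ∪ Patch 2| = 27 − 4 = 23.00.

23.00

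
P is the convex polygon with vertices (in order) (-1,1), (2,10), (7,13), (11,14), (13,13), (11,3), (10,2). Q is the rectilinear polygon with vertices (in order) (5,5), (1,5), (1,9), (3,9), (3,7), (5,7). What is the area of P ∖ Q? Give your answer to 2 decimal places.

|P| = 120, |P∩Q| = 11.3333.
|P ∖ Q| = |P| − |P∩Q| = 120 − 11.3333 = 108.67.

108.67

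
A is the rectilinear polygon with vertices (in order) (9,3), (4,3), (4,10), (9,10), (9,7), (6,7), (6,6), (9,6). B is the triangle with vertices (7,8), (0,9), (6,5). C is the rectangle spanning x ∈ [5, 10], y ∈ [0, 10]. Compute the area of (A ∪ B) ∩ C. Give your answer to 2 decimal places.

25.50

The region (A ∪ B) ∩ C is the polygon with vertices (9,10), (9,7), (6.667,7), (6.333,6), (9,6), (9,3), (5,3), (5,10).
By the shoelace formula its area is 25.50.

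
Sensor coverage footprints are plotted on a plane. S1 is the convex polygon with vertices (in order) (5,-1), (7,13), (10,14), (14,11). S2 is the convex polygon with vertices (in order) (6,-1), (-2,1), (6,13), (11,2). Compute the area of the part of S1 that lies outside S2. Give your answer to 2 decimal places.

|S1| = 57.5, |S1∩S2| = 22.8593.
|S1 ∖ S2| = |S1| − |S1∩S2| = 57.5 − 22.8593 = 34.64.

34.64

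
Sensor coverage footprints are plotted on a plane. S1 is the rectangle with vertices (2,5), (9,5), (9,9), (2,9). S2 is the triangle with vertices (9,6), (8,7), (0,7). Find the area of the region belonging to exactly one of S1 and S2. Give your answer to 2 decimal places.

24.44

|S1| = 28, |S2| = 4, |S1∩S2| = 3.7778.
|S1 △ S2| = |S1| + |S2| − 2·|S1∩S2| = 28 + 4 − 7.5556 = 24.44.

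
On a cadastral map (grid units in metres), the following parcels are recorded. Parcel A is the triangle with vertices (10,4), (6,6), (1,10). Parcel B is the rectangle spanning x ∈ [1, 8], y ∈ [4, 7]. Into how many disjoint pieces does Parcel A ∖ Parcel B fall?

2

Parcel A ∖ Parcel B splits into 2 disjoint pieces (area 0.3333, area 1.125).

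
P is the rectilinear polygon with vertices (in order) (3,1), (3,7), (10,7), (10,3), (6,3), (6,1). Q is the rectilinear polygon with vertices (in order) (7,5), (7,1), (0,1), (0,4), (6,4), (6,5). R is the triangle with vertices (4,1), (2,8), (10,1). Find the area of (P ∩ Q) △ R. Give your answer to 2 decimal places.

15.30

|P ∩ Q| = 11.
|(P ∩ Q) ∩ R| = 8.3482.
|(P ∩ Q) △ R| = 11 + 21 − 16.6964 = 15.30.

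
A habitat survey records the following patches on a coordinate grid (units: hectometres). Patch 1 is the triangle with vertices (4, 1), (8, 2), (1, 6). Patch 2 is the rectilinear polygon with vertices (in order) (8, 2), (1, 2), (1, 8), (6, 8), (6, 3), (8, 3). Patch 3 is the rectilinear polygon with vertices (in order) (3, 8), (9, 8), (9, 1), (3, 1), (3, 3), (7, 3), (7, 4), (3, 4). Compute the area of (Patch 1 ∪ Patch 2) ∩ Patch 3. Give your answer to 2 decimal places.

|Patch 1 ∪ Patch 2| = 34.3179.
|(Patch 1 ∪ Patch 2) ∩ Patch 3| = 19.30.

19.30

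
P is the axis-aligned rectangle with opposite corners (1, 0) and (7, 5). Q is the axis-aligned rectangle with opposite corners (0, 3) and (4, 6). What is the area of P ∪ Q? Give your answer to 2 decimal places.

36.00

By inclusion–exclusion:
Individual areas: |P| = 30, |Q| = 12.
|P∩Q|: x∈[1,4], y∈[3,5] → 3·2 = 6.
|P ∪ Q| = 42 − 6 = 36.00.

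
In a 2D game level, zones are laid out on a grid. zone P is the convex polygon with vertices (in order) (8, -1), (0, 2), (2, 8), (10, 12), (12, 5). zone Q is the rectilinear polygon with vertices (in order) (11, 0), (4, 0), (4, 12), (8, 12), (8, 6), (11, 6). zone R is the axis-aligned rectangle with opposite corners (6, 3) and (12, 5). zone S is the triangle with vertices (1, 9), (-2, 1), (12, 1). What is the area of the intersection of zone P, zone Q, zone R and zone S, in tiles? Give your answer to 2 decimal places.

The intersection is the polygon with vertices (6,3), (6,5), (6.5,5), (9.25,3).
By the shoelace formula its area is 3.75.

3.75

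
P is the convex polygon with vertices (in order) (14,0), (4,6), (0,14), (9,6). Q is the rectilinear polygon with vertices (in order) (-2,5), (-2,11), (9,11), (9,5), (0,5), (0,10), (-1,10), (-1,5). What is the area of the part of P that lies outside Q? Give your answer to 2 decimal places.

|P| = 35, |P∩Q| = 21.3542.
|P ∖ Q| = |P| − |P∩Q| = 35 − 21.3542 = 13.65.

13.65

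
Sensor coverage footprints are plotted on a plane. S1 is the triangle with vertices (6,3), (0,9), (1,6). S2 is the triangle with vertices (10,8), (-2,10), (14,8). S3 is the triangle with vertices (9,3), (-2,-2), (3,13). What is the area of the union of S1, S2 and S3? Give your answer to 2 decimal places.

By inclusion–exclusion:
Individual areas: |S1| = 6, |S2| = 4, |S3| = 70.
|S1∩S2| = 0.
|S1∩S3| = 4.9583.
|S2∩S3| = 0.854.
|S1∩S2∩S3| = 0.
|S1 ∪ S2 ∪ S3| = 80 − 5.8123 + 0 = 74.19.

74.19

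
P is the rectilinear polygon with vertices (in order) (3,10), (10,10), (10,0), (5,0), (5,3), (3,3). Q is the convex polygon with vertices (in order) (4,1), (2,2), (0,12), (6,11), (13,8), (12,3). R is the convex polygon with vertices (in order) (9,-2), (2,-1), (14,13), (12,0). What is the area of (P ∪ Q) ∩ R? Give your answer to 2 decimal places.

42.55

|P ∪ Q| = 106.9702.
|(P ∪ Q) ∩ R| = 42.55.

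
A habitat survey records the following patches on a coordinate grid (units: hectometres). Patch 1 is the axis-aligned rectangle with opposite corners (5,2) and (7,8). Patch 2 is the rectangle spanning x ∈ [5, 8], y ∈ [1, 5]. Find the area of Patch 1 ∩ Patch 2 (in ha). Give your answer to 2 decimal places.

|Patch 1∩Patch 2|: x∈[5,7], y∈[2,5] → 2·3 = 6.

6.00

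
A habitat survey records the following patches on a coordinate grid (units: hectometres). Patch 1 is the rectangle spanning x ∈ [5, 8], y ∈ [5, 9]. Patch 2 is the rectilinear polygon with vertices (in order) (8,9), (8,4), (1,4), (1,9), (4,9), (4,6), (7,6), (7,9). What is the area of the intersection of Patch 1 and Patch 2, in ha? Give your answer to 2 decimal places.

The intersection is the polygon with vertices (8,5), (5,5), (5,6), (7,6), (7,9), (8,9).
By the shoelace formula its area is 6.00.

6.00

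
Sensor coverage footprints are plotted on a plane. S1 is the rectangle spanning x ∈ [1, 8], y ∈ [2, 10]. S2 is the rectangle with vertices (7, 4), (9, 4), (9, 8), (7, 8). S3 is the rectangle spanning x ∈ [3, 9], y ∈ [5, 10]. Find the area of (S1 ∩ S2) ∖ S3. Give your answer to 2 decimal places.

1.00

|S1 ∩ S2| = 4.
|(S1 ∩ S2) ∩ S3| = 3.
|(S1 ∩ S2) ∖ S3| = 4 − 3 = 1.00.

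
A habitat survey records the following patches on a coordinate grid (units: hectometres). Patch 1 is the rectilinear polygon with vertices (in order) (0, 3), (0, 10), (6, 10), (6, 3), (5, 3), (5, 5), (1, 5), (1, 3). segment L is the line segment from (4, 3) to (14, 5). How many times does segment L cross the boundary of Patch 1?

2

The segment meets the boundary at (6,3.4), (5,3.2).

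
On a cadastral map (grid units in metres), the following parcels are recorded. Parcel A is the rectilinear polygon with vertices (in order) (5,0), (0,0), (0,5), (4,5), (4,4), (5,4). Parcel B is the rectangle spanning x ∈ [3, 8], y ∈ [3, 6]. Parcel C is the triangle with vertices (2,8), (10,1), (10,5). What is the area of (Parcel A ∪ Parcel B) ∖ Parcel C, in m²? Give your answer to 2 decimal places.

|Parcel A ∪ Parcel B| = 36.
|(Parcel A ∪ Parcel B) ∩ Parcel C| = 5.9167.
|(Parcel A ∪ Parcel B) ∖ Parcel C| = 36 − 5.9167 = 30.08.

30.08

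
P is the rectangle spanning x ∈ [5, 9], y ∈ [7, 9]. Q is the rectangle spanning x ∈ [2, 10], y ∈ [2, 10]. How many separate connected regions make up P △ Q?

P △ Q is a single connected region.

1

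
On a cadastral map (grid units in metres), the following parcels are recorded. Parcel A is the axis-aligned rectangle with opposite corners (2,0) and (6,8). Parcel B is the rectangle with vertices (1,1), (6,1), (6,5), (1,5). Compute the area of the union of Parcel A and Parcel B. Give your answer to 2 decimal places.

36.00

By inclusion–exclusion:
Individual areas: |Parcel A| = 32, |Parcel B| = 20.
|Parcel A∩Parcel B|: x∈[2,6], y∈[1,5] → 4·4 = 16.
|Parcel A ∪ Parcel B| = 52 − 16 = 36.00.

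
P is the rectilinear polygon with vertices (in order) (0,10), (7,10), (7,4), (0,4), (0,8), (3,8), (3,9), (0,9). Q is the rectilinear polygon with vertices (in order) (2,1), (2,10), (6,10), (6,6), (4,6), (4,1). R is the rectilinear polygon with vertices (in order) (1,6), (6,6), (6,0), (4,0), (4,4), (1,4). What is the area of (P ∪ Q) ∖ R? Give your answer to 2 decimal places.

|P ∪ Q| = 46.
|(P ∪ Q) ∩ R| = 10.
|(P ∪ Q) ∖ R| = 46 − 10 = 36.00.

36.00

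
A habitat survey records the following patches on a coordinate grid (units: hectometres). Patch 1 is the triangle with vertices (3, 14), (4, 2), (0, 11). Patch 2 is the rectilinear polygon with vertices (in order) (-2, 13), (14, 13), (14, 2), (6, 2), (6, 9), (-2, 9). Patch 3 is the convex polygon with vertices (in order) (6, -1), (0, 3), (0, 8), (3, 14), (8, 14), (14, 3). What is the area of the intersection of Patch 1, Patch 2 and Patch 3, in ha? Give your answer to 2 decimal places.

The intersection is the polygon with vertices (0.889,9), (0.706,9.412), (2.5,13), (3.083,13), (3.417,9).
By the shoelace formula its area is 6.92.

6.92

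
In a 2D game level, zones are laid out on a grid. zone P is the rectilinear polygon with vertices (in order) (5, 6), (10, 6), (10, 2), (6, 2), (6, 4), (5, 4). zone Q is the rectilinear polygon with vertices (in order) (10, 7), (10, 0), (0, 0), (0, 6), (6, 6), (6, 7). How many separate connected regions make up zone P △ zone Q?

zone P △ zone Q splits into 2 disjoint pieces (area 4, area 42).

2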